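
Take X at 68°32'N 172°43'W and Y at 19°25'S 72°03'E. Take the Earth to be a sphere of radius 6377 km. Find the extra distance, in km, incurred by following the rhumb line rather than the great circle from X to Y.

812 km

Great circle: cos σ = sin φ₁ sin φ₂ + cos φ₁ cos φ₂ cos Δλ,  σ = 2.0449 rad → d_gc = 13040.1 km
Rhumb line: Δψ = -2.0086, q = Δφ/Δψ = 0.7642, d_rh = R√(Δφ²+q²Δλ²) = 13852.3 km
Excess = 13852.3 − 13040.1 = 812.2 ≈ 812 km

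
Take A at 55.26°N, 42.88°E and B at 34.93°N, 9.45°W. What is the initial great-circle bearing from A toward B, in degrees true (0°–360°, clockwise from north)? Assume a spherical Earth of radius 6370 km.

θ = atan2( sin Δλ·cos φ₂ ,  cos φ₁ sin φ₂ − sin φ₁ cos φ₂ cos Δλ )
  = atan2(-0.6489, -0.0854) = 262.50°

262.5°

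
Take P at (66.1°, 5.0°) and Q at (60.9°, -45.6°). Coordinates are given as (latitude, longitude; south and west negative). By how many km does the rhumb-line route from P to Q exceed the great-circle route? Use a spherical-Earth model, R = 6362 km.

Great circle: cos σ = sin φ₁ sin φ₂ + cos φ₁ cos φ₂ cos Δλ,  σ = 0.3926 rad → d_gc = 2497.8 km
Rhumb line: Δψ = -0.2040, q = Δφ/Δψ = 0.4448, d_rh = R√(Δφ²+q²Δλ²) = 2565.0 km
Excess = 2565.0 − 2497.8 = 67.2 ≈ 67 km

67 km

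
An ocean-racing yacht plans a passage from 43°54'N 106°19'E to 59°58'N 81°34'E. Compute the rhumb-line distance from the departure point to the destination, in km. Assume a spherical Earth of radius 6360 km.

2443 km

Rhumb course C = atan2(Δλ, Δψ) with Δψ = ln[tan(π/4+φ₂/2)/tan(π/4+φ₁/2)] = +0.4613, Δλ = -0.4320 → C = 316.88°
d = R·|Δφ| / |cos C| = 6360·0.28042 / 0.72994 = 2443 km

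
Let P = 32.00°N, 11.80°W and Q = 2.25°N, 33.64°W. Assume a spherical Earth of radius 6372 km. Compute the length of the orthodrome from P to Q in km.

cos σ = sin φ₁ sin φ₂ + cos φ₁ cos φ₂ cos Δλ
      = sin(32.00°)sin(2.25°) + cos(32.00°)cos(2.25°)cos(-21.84°) = 0.8074
σ = 36.159° → d = Rσ = 6372·0.63110 = 4021 km

4021 km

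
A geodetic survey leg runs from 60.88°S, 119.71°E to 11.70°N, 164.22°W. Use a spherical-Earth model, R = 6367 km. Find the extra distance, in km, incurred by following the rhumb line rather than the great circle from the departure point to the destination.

210 km

Great circle: cos σ = sin φ₁ sin φ₂ + cos φ₁ cos φ₂ cos Δλ,  σ = 1.6333 rad → d_gc = 10399.1 km
Rhumb line: Δψ = +1.5537, q = Δφ/Δψ = 0.8153, d_rh = R√(Δφ²+q²Δλ²) = 10609.0 km
Excess = 10609.0 − 10399.1 = 209.9 ≈ 210 km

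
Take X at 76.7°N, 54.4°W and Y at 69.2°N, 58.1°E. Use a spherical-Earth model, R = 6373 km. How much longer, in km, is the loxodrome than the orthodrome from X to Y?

531 km

Great circle: cos σ = sin φ₁ sin φ₂ + cos φ₁ cos φ₂ cos Δλ,  σ = 0.4981 rad → d_gc = 3174.4 km
Rhumb line: Δψ = -0.4538, q = Δφ/Δψ = 0.2885, d_rh = R√(Δφ²+q²Δλ²) = 3705.0 km
Excess = 3705.0 − 3174.4 = 530.6 ≈ 531 km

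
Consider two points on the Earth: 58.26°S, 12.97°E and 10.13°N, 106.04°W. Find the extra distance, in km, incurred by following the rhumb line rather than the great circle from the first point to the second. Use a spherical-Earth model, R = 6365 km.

Great circle: cos σ = sin φ₁ sin φ₂ + cos φ₁ cos φ₂ cos Δλ,  σ = 1.9831 rad → d_gc = 12622.4 km
Rhumb line: Δψ = +1.4355, q = Δφ/Δψ = 0.8315, d_rh = R√(Δφ²+q²Δλ²) = 13363.2 km
Excess = 13363.2 − 12622.4 = 740.8 ≈ 741 km

741 km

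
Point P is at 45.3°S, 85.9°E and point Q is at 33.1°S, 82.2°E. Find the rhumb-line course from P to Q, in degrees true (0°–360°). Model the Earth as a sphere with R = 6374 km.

346.8°

Meridional parts: M(φ₁)=-0.8888, M(φ₂)=-0.6128 → ΔM = +0.2760;  Δλ = -0.0646 rad
tan C = Δλ / ΔM = -0.2340 → C = 346.83°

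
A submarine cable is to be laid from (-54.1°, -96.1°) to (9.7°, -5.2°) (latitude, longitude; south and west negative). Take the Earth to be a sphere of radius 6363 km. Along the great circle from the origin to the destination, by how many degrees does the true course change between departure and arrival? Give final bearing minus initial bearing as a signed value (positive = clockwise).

-48.7°

At departure: θ₁ = atan2(sin Δλ cos φ₂, cos φ₁ sin φ₂ − sin φ₁ cos φ₂ cos Δλ) = 85.00°
At arrival: θ₂ = atan2(sin Δλ cos φ₁, −cos φ₂ sin φ₁ + sin φ₂ cos φ₁ cos Δλ) = 36.34°
Δθ = θ₂ − θ₁ = -48.7°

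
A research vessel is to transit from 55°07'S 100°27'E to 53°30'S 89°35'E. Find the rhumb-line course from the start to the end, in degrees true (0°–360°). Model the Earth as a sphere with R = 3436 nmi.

284.3°

Meridional parts: M(φ₁)=-1.1578, M(φ₂)=-1.1094 → ΔM = +0.0484;  Δλ = -0.1897 rad
tan C = Δλ / ΔM = -3.9209 → C = 284.31°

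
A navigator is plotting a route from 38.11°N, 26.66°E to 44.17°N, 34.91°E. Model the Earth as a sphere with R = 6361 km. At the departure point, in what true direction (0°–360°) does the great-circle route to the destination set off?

N = sin Δλ·cos φ₂ = +0.1029;  D = cos φ₁ sin φ₂ − sin φ₁ cos φ₂ cos Δλ = +0.1102
initial course = atan2(N, D) = 43.06°

43.1°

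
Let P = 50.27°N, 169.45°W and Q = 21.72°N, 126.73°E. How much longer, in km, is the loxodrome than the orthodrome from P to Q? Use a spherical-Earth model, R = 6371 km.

129 km

Great circle: cos σ = sin φ₁ sin φ₂ + cos φ₁ cos φ₂ cos Δλ,  σ = 0.9925 rad → d_gc = 6323.3 km
Rhumb line: Δψ = -0.6295, q = Δφ/Δψ = 0.7915, d_rh = R√(Δφ²+q²Δλ²) = 6452.1 km
Excess = 6452.1 − 6323.3 = 128.8 ≈ 129 km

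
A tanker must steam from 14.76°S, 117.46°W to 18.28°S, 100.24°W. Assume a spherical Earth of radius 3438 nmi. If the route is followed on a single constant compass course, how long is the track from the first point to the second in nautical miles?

1013 nmi

Rhumb course C = atan2(Δλ, Δψ) with Δψ = ln[tan(π/4+φ₂/2)/tan(π/4+φ₁/2)] = -0.0641, Δλ = +0.3005 → C = 102.04°
d = R·|Δφ| / |cos C| = 3438·0.06144 / 0.20856 = 1013 nmi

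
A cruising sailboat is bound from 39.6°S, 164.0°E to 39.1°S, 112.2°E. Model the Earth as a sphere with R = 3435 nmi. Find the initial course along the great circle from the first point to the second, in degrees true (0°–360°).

θ = atan2( sin Δλ·cos φ₂ ,  cos φ₁ sin φ₂ − sin φ₁ cos φ₂ cos Δλ )
  = atan2(-0.6099, -0.1800) = 253.55°

253.6°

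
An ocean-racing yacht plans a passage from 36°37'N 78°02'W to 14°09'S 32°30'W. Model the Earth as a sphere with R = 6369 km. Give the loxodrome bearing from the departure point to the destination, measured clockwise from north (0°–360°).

139.7°

Δψ = ln[tan(π/4+φ₂/2)/tan(π/4+φ₁/2)] = -0.9371
Δλ = +0.7947 rad (taken the short way round)
course = atan2(Δλ, Δψ) = 139.70°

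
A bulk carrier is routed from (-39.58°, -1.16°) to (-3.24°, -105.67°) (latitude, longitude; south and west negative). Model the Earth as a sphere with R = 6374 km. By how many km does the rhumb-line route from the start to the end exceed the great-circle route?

313 km

Great circle: cos σ = sin φ₁ sin φ₂ + cos φ₁ cos φ₂ cos Δλ,  σ = 1.7282 rad → d_gc = 11015.8 km
Rhumb line: Δψ = +0.6968, q = Δφ/Δψ = 0.9102, d_rh = R√(Δφ²+q²Δλ²) = 11328.8 km
Excess = 11328.8 − 11015.8 = 313.0 ≈ 313 km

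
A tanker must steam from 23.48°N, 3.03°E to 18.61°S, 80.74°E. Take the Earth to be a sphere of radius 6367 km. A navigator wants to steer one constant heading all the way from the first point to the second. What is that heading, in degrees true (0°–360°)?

119.0°

Δψ = ln[tan(π/4+φ₂/2)/tan(π/4+φ₁/2)] = -0.7525
Δλ = +1.3563 rad (taken the short way round)
course = atan2(Δλ, Δψ) = 119.02°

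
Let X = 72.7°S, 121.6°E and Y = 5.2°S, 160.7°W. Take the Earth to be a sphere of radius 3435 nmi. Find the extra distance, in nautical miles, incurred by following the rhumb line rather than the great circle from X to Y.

Great circle: cos σ = sin φ₁ sin φ₂ + cos φ₁ cos φ₂ cos Δλ,  σ = 1.4206 rad → d_gc = 4879.8 nmi
Rhumb line: Δψ = +1.7921, q = Δφ/Δψ = 0.6574, d_rh = R√(Δφ²+q²Δλ²) = 5074.8 nmi
Excess = 5074.8 − 4879.8 = 195.0 ≈ 195 nmi

195 nmi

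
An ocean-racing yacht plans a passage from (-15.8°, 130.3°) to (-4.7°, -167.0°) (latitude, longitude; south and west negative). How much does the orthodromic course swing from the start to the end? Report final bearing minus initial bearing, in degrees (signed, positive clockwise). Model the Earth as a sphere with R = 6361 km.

-12.4°

Initial bearing θ₁ = atan2(sin Δλ cos φ₂, cos φ₁ sin φ₂ − sin φ₁ cos φ₂ cos Δλ) = 87.05°
Final bearing θ₂ = (initial bearing from the destination back to the start) + 180° = 74.62°
Δθ = θ₂ − θ₁ = -12.4°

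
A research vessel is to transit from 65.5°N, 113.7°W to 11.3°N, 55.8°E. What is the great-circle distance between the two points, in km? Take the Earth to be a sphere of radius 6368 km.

11425 km

cos σ = sin φ₁ sin φ₂ + cos φ₁ cos φ₂ cos Δλ
      = sin(65.50°)sin(11.30°) + cos(65.50°)cos(11.30°)cos(169.50°) = -0.2215
σ = 102.800° → d = Rσ = 6368·1.79419 = 11425 km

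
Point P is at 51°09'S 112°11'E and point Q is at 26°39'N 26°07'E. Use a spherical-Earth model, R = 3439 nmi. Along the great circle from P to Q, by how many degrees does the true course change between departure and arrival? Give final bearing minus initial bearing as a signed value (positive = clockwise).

At departure: θ₁ = atan2(sin Δλ cos φ₂, cos φ₁ sin φ₂ − sin φ₁ cos φ₂ cos Δλ) = 290.26°
At arrival: θ₂ = atan2(sin Δλ cos φ₁, −cos φ₂ sin φ₁ + sin φ₂ cos φ₁ cos Δλ) = 318.82°
Δθ = θ₂ − θ₁ = +28.6°

+28.6°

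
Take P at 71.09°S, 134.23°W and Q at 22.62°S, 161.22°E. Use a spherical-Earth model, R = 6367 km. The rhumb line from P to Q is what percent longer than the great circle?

Great circle: σ = 1.0559 rad → d_gc = Rσ = 6723.2 km
Rhumb: Δφ = +0.8460, Δλ = -1.1266, Δψ = +1.3871, q = Δφ/Δψ = 0.6099 → d_rh = R√(Δφ²+q²Δλ²) = 6939.0 km
Excess = (6939.0 − 6723.2) / 6723.2 = 215.8 / 6723.2 = 3.21% ≈ 3.2%

3.2%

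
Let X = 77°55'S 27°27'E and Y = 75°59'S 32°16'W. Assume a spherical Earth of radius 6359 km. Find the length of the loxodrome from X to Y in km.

Rhumb course C = atan2(Δλ, Δψ) with Δψ = ln[tan(π/4+φ₂/2)/tan(π/4+φ₁/2)] = +0.1497, Δλ = -1.0423 → C = 278.17°
d = R·|Δφ| / |cos C| = 6359·0.03374 / 0.14218 = 1509 km

1509 km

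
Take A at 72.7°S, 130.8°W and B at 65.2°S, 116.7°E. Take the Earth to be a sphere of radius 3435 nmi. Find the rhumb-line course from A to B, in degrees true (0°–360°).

Δψ = ln[tan(π/4+φ₂/2)/tan(π/4+φ₁/2)] = +0.3683
Δλ = -1.9635 rad (taken the short way round)
course = atan2(Δλ, Δψ) = 280.62°

280.6°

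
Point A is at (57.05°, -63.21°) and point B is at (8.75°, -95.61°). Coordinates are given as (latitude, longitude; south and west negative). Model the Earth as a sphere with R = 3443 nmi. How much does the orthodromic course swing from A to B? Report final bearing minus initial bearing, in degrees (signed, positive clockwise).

Initial bearing θ₁ = atan2(sin Δλ cos φ₂, cos φ₁ sin φ₂ − sin φ₁ cos φ₂ cos Δλ) = 220.62°
Final bearing θ₂ = (initial bearing from the destination back to the start) + 180° = 200.99°
Δθ = θ₂ − θ₁ = -19.6°

-19.6°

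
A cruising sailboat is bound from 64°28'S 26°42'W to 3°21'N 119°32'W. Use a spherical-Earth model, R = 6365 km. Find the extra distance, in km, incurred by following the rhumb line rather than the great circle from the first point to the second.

Great circle: cos σ = sin φ₁ sin φ₂ + cos φ₁ cos φ₂ cos Δλ,  σ = 1.6449 rad → d_gc = 10469.5 km
Rhumb line: Δψ = +1.5431, q = Δφ/Δψ = 0.7670, d_rh = R√(Δφ²+q²Δλ²) = 10923.8 km
Excess = 10923.8 − 10469.5 = 454.3 ≈ 454 km

454 km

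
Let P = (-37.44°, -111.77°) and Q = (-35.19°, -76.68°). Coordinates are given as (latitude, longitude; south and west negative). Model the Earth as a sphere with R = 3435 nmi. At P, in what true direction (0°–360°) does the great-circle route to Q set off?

96.2°

N = sin Δλ·cos φ₂ = +0.4698;  D = cos φ₁ sin φ₂ − sin φ₁ cos φ₂ cos Δλ = -0.0510
initial course = atan2(N, D) = 96.20°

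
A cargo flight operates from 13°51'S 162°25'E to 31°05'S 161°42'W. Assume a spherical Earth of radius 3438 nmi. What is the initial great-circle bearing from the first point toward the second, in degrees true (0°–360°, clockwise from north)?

θ = atan2( sin Δλ·cos φ₂ ,  cos φ₁ sin φ₂ − sin φ₁ cos φ₂ cos Δλ )
  = atan2(+0.5020, -0.3352) = 123.73°

123.7°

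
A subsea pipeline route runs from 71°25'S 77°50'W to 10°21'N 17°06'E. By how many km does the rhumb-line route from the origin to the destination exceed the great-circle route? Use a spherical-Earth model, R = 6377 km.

554 km

Great circle: cos σ = sin φ₁ sin φ₂ + cos φ₁ cos φ₂ cos Δλ,  σ = 1.7694 rad → d_gc = 11283.2 km
Rhumb line: Δψ = +1.9919, q = Δφ/Δψ = 0.7164, d_rh = R√(Δφ²+q²Δλ²) = 11837.5 km
Excess = 11837.5 − 11283.2 = 554.3 ≈ 554 km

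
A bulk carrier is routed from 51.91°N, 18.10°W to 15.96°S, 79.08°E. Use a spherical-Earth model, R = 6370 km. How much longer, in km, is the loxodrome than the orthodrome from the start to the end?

Great circle: cos σ = sin φ₁ sin φ₂ + cos φ₁ cos φ₂ cos Δλ,  σ = 1.8656 rad → d_gc = 11883.8 km
Rhumb line: Δψ = -1.3458, q = Δφ/Δψ = 0.8802, d_rh = R√(Δφ²+q²Δλ²) = 12139.4 km
Excess = 12139.4 − 11883.8 = 255.6 ≈ 256 km

256 km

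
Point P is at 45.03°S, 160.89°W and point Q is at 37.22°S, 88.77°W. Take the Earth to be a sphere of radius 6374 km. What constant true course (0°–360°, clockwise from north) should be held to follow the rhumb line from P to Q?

Meridional parts: M(φ₁)=-0.8821, M(φ₂)=-0.7008 → ΔM = +0.1813;  Δλ = +1.2587 rad
tan C = Δλ / ΔM = +6.9424 → C = 81.80°

81.8°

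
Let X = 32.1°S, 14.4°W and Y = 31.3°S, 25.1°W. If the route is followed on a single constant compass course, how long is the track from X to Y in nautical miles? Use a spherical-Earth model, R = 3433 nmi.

548 nmi

Δψ = ln[tan(π/4+φ₂/2)/tan(π/4+φ₁/2)] = +0.0164;  Δφ = +0.0140 rad,  Δλ = -0.1868 rad
q = Δφ/Δψ = 0.8508
d = R·√(Δφ² + q²Δλ²) = 3433·0.15950 = 548 nmi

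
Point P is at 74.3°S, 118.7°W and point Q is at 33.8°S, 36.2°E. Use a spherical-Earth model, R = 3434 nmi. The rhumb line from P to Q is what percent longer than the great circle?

28.1%

Great circle: σ = 1.2325 rad → d_gc = Rσ = 4232.3 nmi
Rhumb: Δφ = +0.7069, Δλ = +2.7035, Δψ = +1.3540, q = Δφ/Δψ = 0.5221 → d_rh = R√(Δφ²+q²Δλ²) = 5420.6 nmi
Excess = (5420.6 − 4232.3) / 4232.3 = 1188.3 / 4232.3 = 28.08% ≈ 28.1%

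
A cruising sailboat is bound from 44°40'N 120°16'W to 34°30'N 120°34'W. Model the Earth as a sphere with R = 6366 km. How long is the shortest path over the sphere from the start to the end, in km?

1130 km

cos σ = sin φ₁ sin φ₂ + cos φ₁ cos φ₂ cos Δλ
      = sin(44.67°)sin(34.50°) + cos(44.67°)cos(34.50°)cos(-0.30°) = 0.9843
σ = 10.169° → d = Rσ = 6366·0.17749 = 1130 km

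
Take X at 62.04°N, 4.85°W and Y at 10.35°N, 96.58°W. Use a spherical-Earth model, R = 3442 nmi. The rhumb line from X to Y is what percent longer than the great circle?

5.0%

Great circle: σ = 1.4255 rad → d_gc = Rσ = 4906.6 nmi
Rhumb: Δφ = -0.9022, Δλ = -1.6010, Δψ = -1.2088, q = Δφ/Δψ = 0.7463 → d_rh = R√(Δφ²+q²Δλ²) = 5153.2 nmi
Excess = (5153.2 − 4906.6) / 4906.6 = 246.6 / 4906.6 = 5.03% ≈ 5.0%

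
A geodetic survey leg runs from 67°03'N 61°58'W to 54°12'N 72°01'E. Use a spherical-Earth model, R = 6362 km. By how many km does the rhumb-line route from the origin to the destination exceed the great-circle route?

Great circle: cos σ = sin φ₁ sin φ₂ + cos φ₁ cos φ₂ cos Δλ,  σ = 0.9416 rad → d_gc = 5990.7 km
Rhumb line: Δψ = -0.4644, q = Δφ/Δψ = 0.4829, d_rh = R√(Δφ²+q²Δλ²) = 7324.6 km
Excess = 7324.6 − 5990.7 = 1333.9 ≈ 1334 km

1334 km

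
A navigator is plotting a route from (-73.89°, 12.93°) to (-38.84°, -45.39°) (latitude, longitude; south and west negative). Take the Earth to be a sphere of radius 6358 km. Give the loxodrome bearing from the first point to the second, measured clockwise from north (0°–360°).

320.1°

Meridional parts: M(φ₁)=-1.9553, M(φ₂)=-0.7367 → ΔM = +1.2186;  Δλ = -1.0179 rad
tan C = Δλ / ΔM = -0.8353 → C = 320.13°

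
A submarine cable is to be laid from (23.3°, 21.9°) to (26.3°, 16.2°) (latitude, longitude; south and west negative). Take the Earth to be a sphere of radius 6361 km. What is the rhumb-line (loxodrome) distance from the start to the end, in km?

Δψ = ln[tan(π/4+φ₂/2)/tan(π/4+φ₁/2)] = +0.0577;  Δφ = +0.0524 rad,  Δλ = -0.0995 rad
q = Δφ/Δψ = 0.9076
d = R·√(Δφ² + q²Δλ²) = 6361·0.10438 = 664 km

664 km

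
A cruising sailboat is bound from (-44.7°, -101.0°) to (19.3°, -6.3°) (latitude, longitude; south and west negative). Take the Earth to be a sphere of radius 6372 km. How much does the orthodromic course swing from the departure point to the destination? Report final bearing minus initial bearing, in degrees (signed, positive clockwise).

-31.4°

At departure: θ₁ = atan2(sin Δλ cos φ₂, cos φ₁ sin φ₂ − sin φ₁ cos φ₂ cos Δλ) = 79.14°
At arrival: θ₂ = atan2(sin Δλ cos φ₁, −cos φ₂ sin φ₁ + sin φ₂ cos φ₁ cos Δλ) = 47.70°
Δθ = θ₂ − θ₁ = -31.4°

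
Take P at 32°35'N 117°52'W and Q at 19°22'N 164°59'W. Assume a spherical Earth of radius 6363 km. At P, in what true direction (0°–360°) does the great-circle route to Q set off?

θ = atan2( sin Δλ·cos φ₂ ,  cos φ₁ sin φ₂ − sin φ₁ cos φ₂ cos Δλ )
  = atan2(-0.6913, -0.0663) = 264.52°

264.5°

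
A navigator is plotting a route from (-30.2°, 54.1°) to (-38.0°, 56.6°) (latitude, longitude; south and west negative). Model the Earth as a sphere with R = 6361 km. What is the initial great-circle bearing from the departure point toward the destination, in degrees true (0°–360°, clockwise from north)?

N = sin Δλ·cos φ₂ = +0.0344;  D = cos φ₁ sin φ₂ − sin φ₁ cos φ₂ cos Δλ = -0.1361
initial course = atan2(N, D) = 165.83°

165.8°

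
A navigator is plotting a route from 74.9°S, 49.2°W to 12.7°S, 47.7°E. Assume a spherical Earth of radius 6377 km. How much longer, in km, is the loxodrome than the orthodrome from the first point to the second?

Great circle: cos σ = sin φ₁ sin φ₂ + cos φ₁ cos φ₂ cos Δλ,  σ = 1.3881 rad → d_gc = 8851.6 km
Rhumb line: Δψ = +1.7974, q = Δφ/Δψ = 0.6040, d_rh = R√(Δφ²+q²Δλ²) = 9505.7 km
Excess = 9505.7 − 8851.6 = 654.1 ≈ 654 km

654 km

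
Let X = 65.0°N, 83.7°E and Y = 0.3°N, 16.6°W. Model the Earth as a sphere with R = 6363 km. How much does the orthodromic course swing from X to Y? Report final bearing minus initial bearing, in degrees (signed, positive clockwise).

Initial bearing θ₁ = atan2(sin Δλ cos φ₂, cos φ₁ sin φ₂ − sin φ₁ cos φ₂ cos Δλ) = 279.48°
Final bearing θ₂ = (initial bearing from the destination back to the start) + 180° = 204.64°
Δθ = θ₂ − θ₁ = -74.8°

-74.8°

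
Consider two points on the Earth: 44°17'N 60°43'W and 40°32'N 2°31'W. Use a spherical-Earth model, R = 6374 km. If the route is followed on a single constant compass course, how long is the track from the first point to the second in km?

Δψ = ln[tan(π/4+φ₂/2)/tan(π/4+φ₁/2)] = -0.0887;  Δφ = -0.0654 rad,  Δλ = +1.0158 rad
q = Δφ/Δψ = 0.7380
d = R·√(Δφ² + q²Δλ²) = 6374·0.75250 = 4796 km

4796 km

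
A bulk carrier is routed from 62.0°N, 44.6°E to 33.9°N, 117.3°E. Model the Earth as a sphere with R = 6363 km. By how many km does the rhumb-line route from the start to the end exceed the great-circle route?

Great circle: cos σ = sin φ₁ sin φ₂ + cos φ₁ cos φ₂ cos Δλ,  σ = 0.9168 rad → d_gc = 5833.8 km
Rhumb line: Δψ = -0.7594, q = Δφ/Δψ = 0.6458, d_rh = R√(Δφ²+q²Δλ²) = 6076.5 km
Excess = 6076.5 − 5833.8 = 242.7 ≈ 243 km

243 km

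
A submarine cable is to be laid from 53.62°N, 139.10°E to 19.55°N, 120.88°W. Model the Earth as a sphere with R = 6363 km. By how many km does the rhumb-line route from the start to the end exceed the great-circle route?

Great circle: cos σ = sin φ₁ sin φ₂ + cos φ₁ cos φ₂ cos Δλ,  σ = 1.3978 rad → d_gc = 8894.0 km
Rhumb line: Δψ = -0.7649, q = Δφ/Δψ = 0.7774, d_rh = R√(Δφ²+q²Δλ²) = 9427.6 km
Excess = 9427.6 − 8894.0 = 533.6 ≈ 534 km

534 km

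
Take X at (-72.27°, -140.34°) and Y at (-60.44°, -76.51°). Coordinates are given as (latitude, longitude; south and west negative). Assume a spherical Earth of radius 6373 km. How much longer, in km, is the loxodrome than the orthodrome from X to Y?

134 km

Great circle: cos σ = sin φ₁ sin φ₂ + cos φ₁ cos φ₂ cos Δλ,  σ = 0.4629 rad → d_gc = 2949.7 km
Rhumb line: Δψ = +0.5257, q = Δφ/Δψ = 0.3928, d_rh = R√(Δφ²+q²Δλ²) = 3083.5 km
Excess = 3083.5 − 2949.7 = 133.8 ≈ 134 km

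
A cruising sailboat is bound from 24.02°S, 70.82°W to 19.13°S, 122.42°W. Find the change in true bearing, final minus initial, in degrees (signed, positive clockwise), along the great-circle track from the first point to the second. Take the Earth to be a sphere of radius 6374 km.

At departure: θ₁ = atan2(sin Δλ cos φ₂, cos φ₁ sin φ₂ − sin φ₁ cos φ₂ cos Δλ) = 265.33°
At arrival: θ₂ = atan2(sin Δλ cos φ₁, −cos φ₂ sin φ₁ + sin φ₂ cos φ₁ cos Δλ) = 285.51°
Δθ = θ₂ − θ₁ = +20.2°

+20.2°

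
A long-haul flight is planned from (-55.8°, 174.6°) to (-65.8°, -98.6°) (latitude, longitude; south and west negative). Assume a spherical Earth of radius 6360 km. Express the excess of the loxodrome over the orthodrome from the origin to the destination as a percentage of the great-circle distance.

8.1%

Great circle: σ = 0.6962 rad → d_gc = Rσ = 4428.1 km
Rhumb: Δφ = -0.1745, Δλ = +1.5149, Δψ = -0.3612, q = Δφ/Δψ = 0.4832 → d_rh = R√(Δφ²+q²Δλ²) = 4786.5 km
Excess = (4786.5 − 4428.1) / 4428.1 = 358.4 / 4428.1 = 8.09% ≈ 8.1%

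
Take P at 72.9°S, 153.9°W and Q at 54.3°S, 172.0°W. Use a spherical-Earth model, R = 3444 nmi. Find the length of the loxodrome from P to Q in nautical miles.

1210 nmi

Rhumb course C = atan2(Δλ, Δψ) with Δψ = ln[tan(π/4+φ₂/2)/tan(π/4+φ₁/2)] = +0.7617, Δλ = -0.3159 → C = 337.47°
d = R·|Δφ| / |cos C| = 3444·0.32463 / 0.92371 = 1210 nmi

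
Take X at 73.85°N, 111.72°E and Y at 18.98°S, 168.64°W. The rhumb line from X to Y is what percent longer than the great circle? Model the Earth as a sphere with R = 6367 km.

3.1%

Great circle: σ = 1.8391 rad → d_gc = Rσ = 11709.6 km
Rhumb: Δφ = -1.6202, Δλ = +1.3900, Δψ = -2.2903, q = Δφ/Δψ = 0.7074 → d_rh = R√(Δφ²+q²Δλ²) = 12066.9 km
Excess = (12066.9 − 11709.6) / 11709.6 = 357.3 / 11709.6 = 3.051% ≈ 3.1%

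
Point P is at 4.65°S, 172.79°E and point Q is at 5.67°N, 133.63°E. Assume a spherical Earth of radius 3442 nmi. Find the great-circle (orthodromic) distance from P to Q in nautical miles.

2430 nmi

Haversine: a = sin²(Δφ/2)+cos φ₁ cos φ₂ sin²(Δλ/2) = 0.11948;  σ = 2·atan2(√a,√(1−a))
σ = 40.444° → d = Rσ = 3442·0.70588 = 2430 nmi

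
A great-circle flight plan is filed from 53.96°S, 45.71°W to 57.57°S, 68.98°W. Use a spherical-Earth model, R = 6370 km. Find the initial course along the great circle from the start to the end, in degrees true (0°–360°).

N = sin Δλ·cos φ₂ = -0.2119;  D = cos φ₁ sin φ₂ − sin φ₁ cos φ₂ cos Δλ = -0.0982
initial course = atan2(N, D) = 245.12°

245.1°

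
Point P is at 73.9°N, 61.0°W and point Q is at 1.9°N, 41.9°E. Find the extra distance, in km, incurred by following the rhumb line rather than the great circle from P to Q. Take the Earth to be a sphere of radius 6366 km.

Great circle: cos σ = sin φ₁ sin φ₂ + cos φ₁ cos φ₂ cos Δλ,  σ = 1.6008 rad → d_gc = 10190.8 km
Rhumb line: Δψ = -1.9228, q = Δφ/Δψ = 0.6536, d_rh = R√(Δφ²+q²Δλ²) = 10946.6 km
Excess = 10946.6 − 10190.8 = 755.8 ≈ 756 km

756 km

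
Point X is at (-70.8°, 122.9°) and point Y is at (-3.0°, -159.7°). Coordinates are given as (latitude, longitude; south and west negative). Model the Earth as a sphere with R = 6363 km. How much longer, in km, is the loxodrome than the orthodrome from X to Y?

342 km

Great circle: cos σ = sin φ₁ sin φ₂ + cos φ₁ cos φ₂ cos Δλ,  σ = 1.4494 rad → d_gc = 9222.7 km
Rhumb line: Δψ = +1.7247, q = Δφ/Δψ = 0.6861, d_rh = R√(Δφ²+q²Δλ²) = 9564.4 km
Excess = 9564.4 − 9222.7 = 341.7 ≈ 342 km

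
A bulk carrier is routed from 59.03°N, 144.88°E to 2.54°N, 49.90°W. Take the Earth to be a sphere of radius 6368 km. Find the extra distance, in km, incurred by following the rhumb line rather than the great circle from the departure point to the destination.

Great circle: cos σ = sin φ₁ sin φ₂ + cos φ₁ cos φ₂ cos Δλ,  σ = 2.0478 rad → d_gc = 13040.1 km
Rhumb line: Δψ = -1.2392, q = Δφ/Δψ = 0.7956, d_rh = R√(Δφ²+q²Δλ²) = 15901.5 km
Excess = 15901.5 − 13040.1 = 2861.4 ≈ 2861 km

2861 km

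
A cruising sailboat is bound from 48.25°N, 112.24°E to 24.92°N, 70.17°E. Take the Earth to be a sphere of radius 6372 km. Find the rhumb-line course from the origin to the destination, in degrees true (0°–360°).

235.0°

Meridional parts: M(φ₁)=+0.9640, M(φ₂)=+0.4493 → ΔM = -0.5147;  Δλ = -0.7343 rad
tan C = Δλ / ΔM = +1.4267 → C = 234.97°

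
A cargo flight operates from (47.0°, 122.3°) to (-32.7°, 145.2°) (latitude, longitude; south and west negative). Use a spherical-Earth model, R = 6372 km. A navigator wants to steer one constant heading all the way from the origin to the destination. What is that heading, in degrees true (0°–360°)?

165.4°

Meridional parts: M(φ₁)=+0.9316, M(φ₂)=-0.6045 → ΔM = -1.5361;  Δλ = +0.3997 rad
tan C = Δλ / ΔM = -0.2602 → C = 165.42°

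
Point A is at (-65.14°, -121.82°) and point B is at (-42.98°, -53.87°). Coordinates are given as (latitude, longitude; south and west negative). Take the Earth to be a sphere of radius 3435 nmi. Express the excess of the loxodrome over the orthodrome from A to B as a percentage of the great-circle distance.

Great circle: σ = 0.7466 rad → d_gc = Rσ = 2564.4 nmi
Rhumb: Δφ = +0.3868, Δλ = +1.1860, Δψ = +0.6799, q = Δφ/Δψ = 0.5689 → d_rh = R√(Δφ²+q²Δλ²) = 2671.2 nmi
Excess = (2671.2 − 2564.4) / 2564.4 = 106.8 / 2564.4 = 4.16% ≈ 4.2%

4.2%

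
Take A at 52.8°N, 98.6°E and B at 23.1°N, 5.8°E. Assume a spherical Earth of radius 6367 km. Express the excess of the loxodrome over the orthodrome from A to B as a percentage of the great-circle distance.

Great circle: σ = 1.2814 rad → d_gc = Rσ = 8158.9 km
Rhumb: Δφ = -0.5184, Δλ = -1.6197, Δψ = -0.6745, q = Δφ/Δψ = 0.7685 → d_rh = R√(Δφ²+q²Δλ²) = 8585.1 km
Excess = (8585.1 − 8158.9) / 8158.9 = 426.2 / 8158.9 = 5.22% ≈ 5.2%

5.2%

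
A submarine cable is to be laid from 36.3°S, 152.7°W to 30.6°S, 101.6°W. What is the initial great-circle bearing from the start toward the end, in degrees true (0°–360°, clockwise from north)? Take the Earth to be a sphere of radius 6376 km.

θ = atan2( sin Δλ·cos φ₂ ,  cos φ₁ sin φ₂ − sin φ₁ cos φ₂ cos Δλ )
  = atan2(+0.6699, -0.0903) = 97.67°

97.7°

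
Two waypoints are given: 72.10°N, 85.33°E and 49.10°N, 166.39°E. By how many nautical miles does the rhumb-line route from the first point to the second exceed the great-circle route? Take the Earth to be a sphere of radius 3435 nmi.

170 nmi

Great circle: cos σ = sin φ₁ sin φ₂ + cos φ₁ cos φ₂ cos Δλ,  σ = 0.7219 rad → d_gc = 2479.794 nmi
Rhumb line: Δψ = -0.8619, q = Δφ/Δψ = 0.4657, d_rh = R√(Δφ²+q²Δλ²) = 2650.286 nmi
Excess = 2650.286 − 2479.794 = 170.492 ≈ 170 nmi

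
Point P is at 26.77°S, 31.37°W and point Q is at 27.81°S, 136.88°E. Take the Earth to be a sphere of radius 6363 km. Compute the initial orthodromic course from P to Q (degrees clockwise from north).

θ = atan2( sin Δλ·cos φ₂ ,  cos φ₁ sin φ₂ − sin φ₁ cos φ₂ cos Δλ )
  = atan2(+0.1801, -0.8066) = 167.41°

167.4°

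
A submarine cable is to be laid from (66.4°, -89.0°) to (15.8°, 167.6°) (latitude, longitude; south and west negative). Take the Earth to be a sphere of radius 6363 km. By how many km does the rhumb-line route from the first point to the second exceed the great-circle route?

710 km

Great circle: cos σ = sin φ₁ sin φ₂ + cos φ₁ cos φ₂ cos Δλ,  σ = 1.4099 rad → d_gc = 8971.0 km
Rhumb line: Δψ = -1.2865, q = Δφ/Δψ = 0.6865, d_rh = R√(Δφ²+q²Δλ²) = 9680.6 km
Excess = 9680.6 − 8971.0 = 709.6 ≈ 710 km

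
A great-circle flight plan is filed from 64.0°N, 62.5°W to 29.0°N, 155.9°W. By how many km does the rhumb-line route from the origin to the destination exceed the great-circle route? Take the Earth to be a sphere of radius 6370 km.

517 km

Great circle: cos σ = sin φ₁ sin φ₂ + cos φ₁ cos φ₂ cos Δλ,  σ = 1.1450 rad → d_gc = 7293.9 km
Rhumb line: Δψ = -0.9367, q = Δφ/Δψ = 0.6522, d_rh = R√(Δφ²+q²Δλ²) = 7810.5 km
Excess = 7810.5 − 7293.9 = 516.6 ≈ 517 km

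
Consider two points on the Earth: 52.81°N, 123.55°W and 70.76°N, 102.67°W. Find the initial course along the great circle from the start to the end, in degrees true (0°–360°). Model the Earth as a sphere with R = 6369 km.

19.8°

θ = atan2( sin Δλ·cos φ₂ ,  cos φ₁ sin φ₂ − sin φ₁ cos φ₂ cos Δλ )
  = atan2(+0.1174, +0.3254) = 19.84°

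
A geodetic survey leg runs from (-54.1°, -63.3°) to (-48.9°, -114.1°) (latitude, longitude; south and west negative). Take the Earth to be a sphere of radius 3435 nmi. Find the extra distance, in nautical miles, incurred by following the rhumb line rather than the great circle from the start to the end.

39 nmi

Great circle: cos σ = sin φ₁ sin φ₂ + cos φ₁ cos φ₂ cos Δλ,  σ = 0.5471 rad → d_gc = 1879.24 nmi
Rhumb line: Δψ = +0.1460, q = Δφ/Δψ = 0.6216, d_rh = R√(Δφ²+q²Δλ²) = 1918.69 nmi
Excess = 1918.69 − 1879.24 = 39.45 ≈ 39 nmi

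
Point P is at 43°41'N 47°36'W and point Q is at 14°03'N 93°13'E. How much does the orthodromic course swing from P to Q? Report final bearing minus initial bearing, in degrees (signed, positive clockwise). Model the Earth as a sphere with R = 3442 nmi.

Initial bearing θ₁ = atan2(sin Δλ cos φ₂, cos φ₁ sin φ₂ − sin φ₁ cos φ₂ cos Δλ) = 41.41°
Final bearing θ₂ = (initial bearing from the destination back to the start) + 180° = 150.46°
Δθ = θ₂ − θ₁ = +109.0°

+109.0°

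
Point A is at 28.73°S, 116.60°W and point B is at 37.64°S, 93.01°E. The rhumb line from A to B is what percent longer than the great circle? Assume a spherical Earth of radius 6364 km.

16.5%

Great circle: σ = 1.8861 rad → d_gc = Rσ = 12003.4 km
Rhumb: Δφ = -0.1555, Δλ = -2.6248, Δψ = -0.1862, q = Δφ/Δψ = 0.8353 → d_rh = R√(Δφ²+q²Δλ²) = 13988.8 km
Excess = (13988.8 − 12003.4) / 12003.4 = 1985.4 / 12003.4 = 16.54% ≈ 16.5%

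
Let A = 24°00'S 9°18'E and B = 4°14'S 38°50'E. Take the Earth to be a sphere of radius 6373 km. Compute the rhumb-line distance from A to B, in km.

3856 km

Δψ = ln[tan(π/4+φ₂/2)/tan(π/4+φ₁/2)] = +0.3577;  Δφ = +0.3450 rad,  Δλ = +0.5155 rad
q = Δφ/Δψ = 0.9644
d = R·√(Δφ² + q²Δλ²) = 6373·0.60507 = 3856 km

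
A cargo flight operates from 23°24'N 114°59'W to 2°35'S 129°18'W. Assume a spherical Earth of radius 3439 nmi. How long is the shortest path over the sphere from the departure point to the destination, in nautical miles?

Haversine: a = sin²(Δφ/2)+cos φ₁ cos φ₂ sin²(Δλ/2) = 0.06478;  σ = 2·atan2(√a,√(1−a))
σ = 29.489° → d = Rσ = 3439·0.51468 = 1770 nmi

1770 nmi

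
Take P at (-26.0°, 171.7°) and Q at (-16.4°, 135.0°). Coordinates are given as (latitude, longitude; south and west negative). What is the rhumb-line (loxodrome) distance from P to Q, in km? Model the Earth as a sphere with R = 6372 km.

3947 km

Δψ = ln[tan(π/4+φ₂/2)/tan(π/4+φ₁/2)] = +0.1800;  Δφ = +0.1676 rad,  Δλ = -0.6405 rad
q = Δφ/Δψ = 0.9309
d = R·√(Δφ² + q²Δλ²) = 6372·0.61937 = 3947 km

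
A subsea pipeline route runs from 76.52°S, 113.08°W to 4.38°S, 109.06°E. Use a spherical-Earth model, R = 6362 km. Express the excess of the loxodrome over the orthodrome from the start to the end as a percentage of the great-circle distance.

Great circle: σ = 1.6690 rad → d_gc = Rσ = 10618.4 km
Rhumb: Δφ = +1.2591, Δλ = -2.4061, Δψ = +2.0590, q = Δφ/Δψ = 0.6115 → d_rh = R√(Δφ²+q²Δλ²) = 12320.1 km
Excess = (12320.1 − 10618.4) / 10618.4 = 1701.7 / 10618.4 = 16.03% ≈ 16.0%

16.0%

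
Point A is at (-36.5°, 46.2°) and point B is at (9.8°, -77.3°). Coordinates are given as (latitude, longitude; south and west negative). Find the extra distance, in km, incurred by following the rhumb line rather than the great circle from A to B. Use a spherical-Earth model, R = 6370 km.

Great circle: cos σ = sin φ₁ sin φ₂ + cos φ₁ cos φ₂ cos Δλ,  σ = 2.1394 rad → d_gc = 13627.9 km
Rhumb line: Δψ = +0.8570, q = Δφ/Δψ = 0.9429, d_rh = R√(Δφ²+q²Δλ²) = 13932.8 km
Excess = 13932.8 − 13627.9 = 304.9 ≈ 305 km

305 km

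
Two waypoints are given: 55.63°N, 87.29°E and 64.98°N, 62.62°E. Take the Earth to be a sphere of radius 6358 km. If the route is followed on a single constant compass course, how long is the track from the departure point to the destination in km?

1699 km

Δψ = ln[tan(π/4+φ₂/2)/tan(π/4+φ₁/2)] = +0.3321;  Δφ = +0.1632 rad,  Δλ = -0.4306 rad
q = Δφ/Δψ = 0.4914
d = R·√(Δφ² + q²Δλ²) = 6358·0.26721 = 1699 km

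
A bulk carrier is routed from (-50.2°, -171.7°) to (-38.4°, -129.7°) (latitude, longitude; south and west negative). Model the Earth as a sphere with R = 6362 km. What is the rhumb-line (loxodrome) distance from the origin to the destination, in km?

3570 km

Δψ = ln[tan(π/4+φ₂/2)/tan(π/4+φ₁/2)] = +0.2893;  Δφ = +0.2059 rad,  Δλ = +0.7330 rad
q = Δφ/Δψ = 0.7120
d = R·√(Δφ² + q²Δλ²) = 6362·0.56109 = 3570 km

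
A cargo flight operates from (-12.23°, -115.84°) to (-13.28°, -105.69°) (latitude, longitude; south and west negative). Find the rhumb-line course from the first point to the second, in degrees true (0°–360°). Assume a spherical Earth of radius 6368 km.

96.1°

Δψ = ln[tan(π/4+φ₂/2)/tan(π/4+φ₁/2)] = -0.0188
Δλ = +0.1772 rad (taken the short way round)
course = atan2(Δλ, Δψ) = 96.05°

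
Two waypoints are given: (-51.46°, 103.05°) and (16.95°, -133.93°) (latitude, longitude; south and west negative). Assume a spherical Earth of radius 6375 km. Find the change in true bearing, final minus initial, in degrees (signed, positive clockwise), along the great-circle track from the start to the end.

Initial bearing θ₁ = atan2(sin Δλ cos φ₂, cos φ₁ sin φ₂ − sin φ₁ cos φ₂ cos Δλ) = 105.74°
Final bearing θ₂ = (initial bearing from the destination back to the start) + 180° = 38.82°
Δθ = θ₂ − θ₁ = -66.9°

-66.9°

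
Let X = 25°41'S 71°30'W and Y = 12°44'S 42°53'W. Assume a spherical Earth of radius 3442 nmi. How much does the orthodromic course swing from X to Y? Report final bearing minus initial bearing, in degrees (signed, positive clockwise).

Initial bearing θ₁ = atan2(sin Δλ cos φ₂, cos φ₁ sin φ₂ − sin φ₁ cos φ₂ cos Δλ) = 69.74°
Final bearing θ₂ = (initial bearing from the destination back to the start) + 180° = 60.08°
Δθ = θ₂ − θ₁ = -9.7°

-9.7°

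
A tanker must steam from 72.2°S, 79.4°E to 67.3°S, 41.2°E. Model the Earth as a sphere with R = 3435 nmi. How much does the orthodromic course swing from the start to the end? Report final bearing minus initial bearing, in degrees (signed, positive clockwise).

+36.0°

At departure: θ₁ = atan2(sin Δλ cos φ₂, cos φ₁ sin φ₂ − sin φ₁ cos φ₂ cos Δλ) = 271.62°
At arrival: θ₂ = atan2(sin Δλ cos φ₁, −cos φ₂ sin φ₁ + sin φ₂ cos φ₁ cos Δλ) = 307.64°
Δθ = θ₂ − θ₁ = +36.0°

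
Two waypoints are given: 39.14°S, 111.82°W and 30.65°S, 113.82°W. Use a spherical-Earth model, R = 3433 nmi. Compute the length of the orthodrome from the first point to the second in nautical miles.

518 nmi

Haversine: a = sin²(Δφ/2)+cos φ₁ cos φ₂ sin²(Δλ/2) = 0.00568;  σ = 2·atan2(√a,√(1−a))
σ = 8.646° → d = Rσ = 3433·0.15091 = 518 nmi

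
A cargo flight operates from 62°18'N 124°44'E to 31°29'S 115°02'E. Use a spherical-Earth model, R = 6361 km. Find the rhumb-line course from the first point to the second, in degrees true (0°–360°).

Meridional parts: M(φ₁)=+1.4002, M(φ₂)=-0.5794 → ΔM = -1.9796;  Δλ = -0.1693 rad
tan C = Δλ / ΔM = +0.0855 → C = 184.89°

184.9°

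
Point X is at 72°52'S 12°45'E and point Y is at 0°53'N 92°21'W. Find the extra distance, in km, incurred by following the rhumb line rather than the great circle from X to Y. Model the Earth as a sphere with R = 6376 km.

785 km

Great circle: cos σ = sin φ₁ sin φ₂ + cos φ₁ cos φ₂ cos Δλ,  σ = 1.6624 rad → d_gc = 10599.41 km
Rhumb line: Δψ = +1.9083, q = Δφ/Δψ = 0.6745, d_rh = R√(Δφ²+q²Δλ²) = 11383.92 km
Excess = 11383.92 − 10599.41 = 784.51 ≈ 785 km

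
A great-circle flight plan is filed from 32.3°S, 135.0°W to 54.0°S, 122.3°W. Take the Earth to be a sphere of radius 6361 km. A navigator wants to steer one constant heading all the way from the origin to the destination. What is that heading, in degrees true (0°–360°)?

Δψ = ln[tan(π/4+φ₂/2)/tan(π/4+φ₁/2)] = -0.5280
Δλ = +0.2217 rad (taken the short way round)
course = atan2(Δλ, Δψ) = 157.23°

157.2°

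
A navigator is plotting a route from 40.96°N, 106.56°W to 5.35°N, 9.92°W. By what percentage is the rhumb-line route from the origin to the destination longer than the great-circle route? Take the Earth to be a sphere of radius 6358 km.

2.6%

Great circle: σ = 1.5966 rad → d_gc = Rσ = 10151.3 km
Rhumb: Δφ = -0.6215, Δλ = +1.6867, Δψ = -0.6914, q = Δφ/Δψ = 0.8989 → d_rh = R√(Δφ²+q²Δλ²) = 10418.1 km
Excess = (10418.1 − 10151.3) / 10151.3 = 266.8 / 10151.3 = 2.63% ≈ 2.6%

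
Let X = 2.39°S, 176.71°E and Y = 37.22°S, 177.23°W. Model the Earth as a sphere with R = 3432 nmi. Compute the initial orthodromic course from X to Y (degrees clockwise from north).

N = sin Δλ·cos φ₂ = +0.0841;  D = cos φ₁ sin φ₂ − sin φ₁ cos φ₂ cos Δλ = -0.5713
initial course = atan2(N, D) = 171.63°

171.6°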